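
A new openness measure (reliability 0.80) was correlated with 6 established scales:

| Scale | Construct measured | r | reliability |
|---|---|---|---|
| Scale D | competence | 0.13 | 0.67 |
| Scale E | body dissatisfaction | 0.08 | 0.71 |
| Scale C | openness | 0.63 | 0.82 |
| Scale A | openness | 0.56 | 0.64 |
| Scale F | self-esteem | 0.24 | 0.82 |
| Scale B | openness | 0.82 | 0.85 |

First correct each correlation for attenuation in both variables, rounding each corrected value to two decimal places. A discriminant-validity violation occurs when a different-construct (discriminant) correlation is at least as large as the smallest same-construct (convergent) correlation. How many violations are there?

Disattenuated r (r / √(r_scale · r_new)):
  Scale D (disc): 0.13 / √(0.67·0.80) = 0.18
  Scale E (disc): 0.08 / √(0.71·0.80) = 0.11
  Scale C (conv): 0.63 / √(0.82·0.80) = 0.78
  Scale A (conv): 0.56 / √(0.64·0.80) = 0.78
  Scale F (disc): 0.24 / √(0.82·0.80) = 0.30
  Scale B (conv): 0.82 / √(0.85·0.80) = 0.99
Smallest convergent = 0.78. Discriminant values: 0.18, 0.11, 0.30; count ≥ 0.78 → 0.

0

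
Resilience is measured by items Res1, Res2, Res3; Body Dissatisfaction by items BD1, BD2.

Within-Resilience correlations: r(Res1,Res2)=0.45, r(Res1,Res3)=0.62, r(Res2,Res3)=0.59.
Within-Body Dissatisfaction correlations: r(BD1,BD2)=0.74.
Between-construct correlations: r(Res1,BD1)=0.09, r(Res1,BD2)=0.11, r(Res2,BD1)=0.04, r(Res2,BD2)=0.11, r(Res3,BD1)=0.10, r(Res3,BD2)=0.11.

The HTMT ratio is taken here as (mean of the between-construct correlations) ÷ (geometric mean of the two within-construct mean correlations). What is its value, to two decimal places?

0.15

Mean between = 0.56/6 = 0.0933.
Mean within-Res = 1.66/3 = 0.5533; mean within-BD = 0.74/1 = 0.7400.
Geometric mean = √(0.5533 × 0.7400) = 0.6399.
HTMT = 0.0933 / 0.6399 = 0.15.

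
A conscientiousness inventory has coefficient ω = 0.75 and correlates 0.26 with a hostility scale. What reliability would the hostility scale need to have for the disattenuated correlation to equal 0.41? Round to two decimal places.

0.54

r_true = r_obs / √(r_xx · r_yy) ⇒ 0.41 = 0.26 / √(0.75 · r_yy).
√(0.75 · r_yy) = 0.26 / 0.41 = 0.6341; 0.75 · r_yy = 0.4021; r_yy = 0.4021 / 0.75 ≈ 0.54.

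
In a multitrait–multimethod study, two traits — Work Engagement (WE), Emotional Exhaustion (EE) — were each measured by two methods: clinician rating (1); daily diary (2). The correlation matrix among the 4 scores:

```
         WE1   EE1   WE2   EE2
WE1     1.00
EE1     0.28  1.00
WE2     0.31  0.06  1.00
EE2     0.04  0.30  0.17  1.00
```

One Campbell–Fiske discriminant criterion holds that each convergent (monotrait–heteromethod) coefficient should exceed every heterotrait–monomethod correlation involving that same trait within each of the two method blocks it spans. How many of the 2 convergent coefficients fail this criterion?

Checking each validity diagonal entry against its comparison values:
WE (methods 1·2): 0.31 vs {0.28, 0.17} → pass.
EE (methods 1·2): 0.30 vs {0.28, 0.17} → pass.
0 of 2 fail.

0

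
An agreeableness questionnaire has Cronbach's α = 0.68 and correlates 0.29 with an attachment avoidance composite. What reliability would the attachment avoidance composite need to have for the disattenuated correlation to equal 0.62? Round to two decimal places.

0.32

r_true = r_obs / √(r_xx · r_yy) ⇒ 0.62 = 0.29 / √(0.68 · r_yy).
√(0.68 · r_yy) = 0.29 / 0.62 = 0.4677; 0.68 · r_yy = 0.2187; r_yy = 0.2187 / 0.68 ≈ 0.32.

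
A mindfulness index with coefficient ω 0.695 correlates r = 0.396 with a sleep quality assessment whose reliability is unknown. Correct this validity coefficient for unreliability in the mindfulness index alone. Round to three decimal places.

Single correction: r_c = r_obs / √r_xx = 0.396 / √0.695 = 0.396 / 0.8337 ≈ 0.475.

0.475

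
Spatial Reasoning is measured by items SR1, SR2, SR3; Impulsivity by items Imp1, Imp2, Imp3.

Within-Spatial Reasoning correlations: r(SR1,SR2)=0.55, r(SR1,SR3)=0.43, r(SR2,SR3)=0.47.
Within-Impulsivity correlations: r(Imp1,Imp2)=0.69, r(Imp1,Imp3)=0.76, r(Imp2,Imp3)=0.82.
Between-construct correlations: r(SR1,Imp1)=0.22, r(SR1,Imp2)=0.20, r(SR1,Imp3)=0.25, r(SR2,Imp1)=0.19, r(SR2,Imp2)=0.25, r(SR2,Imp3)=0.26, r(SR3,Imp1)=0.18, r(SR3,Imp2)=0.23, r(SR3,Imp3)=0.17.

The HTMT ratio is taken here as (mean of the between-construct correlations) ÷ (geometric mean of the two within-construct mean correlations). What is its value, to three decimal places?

Mean heterotrait r = 1.95/9 = 0.2167.
Mean within-SR = 1.45/3 = 0.4833; mean within-Imp = 2.27/3 = 0.7567.
Geometric mean = √(0.4833 × 0.7567) = 0.6047.
HTMT = 0.2167 / 0.6047 = 0.358.

0.358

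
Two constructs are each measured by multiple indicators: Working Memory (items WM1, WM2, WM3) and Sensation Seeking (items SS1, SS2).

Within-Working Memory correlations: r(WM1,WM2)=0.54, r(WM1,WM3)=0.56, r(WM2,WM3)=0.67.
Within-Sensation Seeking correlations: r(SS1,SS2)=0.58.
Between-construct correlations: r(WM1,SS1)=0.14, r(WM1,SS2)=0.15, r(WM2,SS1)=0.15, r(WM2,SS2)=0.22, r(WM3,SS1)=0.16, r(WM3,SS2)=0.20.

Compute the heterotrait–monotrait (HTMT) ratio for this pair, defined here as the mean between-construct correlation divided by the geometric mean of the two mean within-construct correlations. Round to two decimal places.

Mean heterotrait r = 1.02/6 = 0.1700.
Mean within-WM = 1.77/3 = 0.5900; mean within-SS = 0.58/1 = 0.5800.
Geometric mean = √(0.5900 × 0.5800) = 0.5850.
HTMT = 0.1700 / 0.5850 = 0.29.

0.29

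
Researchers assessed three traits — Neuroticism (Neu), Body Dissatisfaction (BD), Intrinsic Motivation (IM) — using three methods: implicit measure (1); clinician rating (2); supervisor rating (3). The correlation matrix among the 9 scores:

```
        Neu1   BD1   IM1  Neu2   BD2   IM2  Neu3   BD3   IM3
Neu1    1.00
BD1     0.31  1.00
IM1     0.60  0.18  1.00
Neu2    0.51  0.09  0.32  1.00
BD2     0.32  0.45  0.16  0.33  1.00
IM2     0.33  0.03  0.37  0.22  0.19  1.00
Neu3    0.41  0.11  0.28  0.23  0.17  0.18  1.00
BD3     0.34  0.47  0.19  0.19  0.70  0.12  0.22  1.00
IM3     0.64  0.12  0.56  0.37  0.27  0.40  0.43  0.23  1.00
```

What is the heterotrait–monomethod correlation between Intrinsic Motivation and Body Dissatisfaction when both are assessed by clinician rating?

Different traits, same method: r(IM2, BD2) = 0.19.

0.19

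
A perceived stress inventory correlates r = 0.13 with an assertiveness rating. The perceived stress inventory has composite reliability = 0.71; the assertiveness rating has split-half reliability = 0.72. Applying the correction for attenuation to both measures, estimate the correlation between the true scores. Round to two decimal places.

r_true = r_obs / √(r_xx · r_yy) = 0.13 / √(0.71 × 0.72) = 0.13 / √0.5112 = 0.13 / 0.7150 ≈ 0.18.

0.18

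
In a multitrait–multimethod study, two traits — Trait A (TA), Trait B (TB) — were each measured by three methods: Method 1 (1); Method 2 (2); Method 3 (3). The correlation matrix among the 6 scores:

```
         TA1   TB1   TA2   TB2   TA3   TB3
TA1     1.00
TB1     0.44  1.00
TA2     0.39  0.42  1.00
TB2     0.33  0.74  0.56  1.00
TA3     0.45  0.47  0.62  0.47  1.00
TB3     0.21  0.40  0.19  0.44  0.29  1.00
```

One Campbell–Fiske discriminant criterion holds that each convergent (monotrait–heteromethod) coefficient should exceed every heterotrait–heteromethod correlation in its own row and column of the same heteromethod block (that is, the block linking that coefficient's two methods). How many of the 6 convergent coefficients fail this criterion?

Convergent coefficients and their comparison sets:
TA (methods 1·2): 0.39 vs {0.33, 0.42} → fail.
TA (methods 1·3): 0.45 vs {0.21, 0.47} → fail.
TA (methods 2·3): 0.62 vs {0.19, 0.47} → pass.
TB (methods 1·2): 0.74 vs {0.42, 0.33} → pass.
TB (methods 1·3): 0.40 vs {0.47, 0.21} → fail.
TB (methods 2·3): 0.44 vs {0.47, 0.19} → fail.
4 of 6 fail.

4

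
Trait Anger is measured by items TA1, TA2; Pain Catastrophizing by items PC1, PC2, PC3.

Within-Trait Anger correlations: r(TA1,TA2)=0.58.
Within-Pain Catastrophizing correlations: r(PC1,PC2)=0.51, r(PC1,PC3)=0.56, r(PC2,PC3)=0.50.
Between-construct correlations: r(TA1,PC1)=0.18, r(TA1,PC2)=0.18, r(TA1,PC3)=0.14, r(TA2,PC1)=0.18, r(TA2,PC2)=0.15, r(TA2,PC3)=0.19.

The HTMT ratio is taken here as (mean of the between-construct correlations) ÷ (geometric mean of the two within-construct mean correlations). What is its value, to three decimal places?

Between-construct mean = 1.02/6 = 0.1700.
Mean within-TA = 0.58/1 = 0.5800; mean within-PC = 1.57/3 = 0.5233.
Geometric mean = √(0.5800 × 0.5233) = 0.5509.
HTMT = 0.1700 / 0.5509 = 0.309.

0.309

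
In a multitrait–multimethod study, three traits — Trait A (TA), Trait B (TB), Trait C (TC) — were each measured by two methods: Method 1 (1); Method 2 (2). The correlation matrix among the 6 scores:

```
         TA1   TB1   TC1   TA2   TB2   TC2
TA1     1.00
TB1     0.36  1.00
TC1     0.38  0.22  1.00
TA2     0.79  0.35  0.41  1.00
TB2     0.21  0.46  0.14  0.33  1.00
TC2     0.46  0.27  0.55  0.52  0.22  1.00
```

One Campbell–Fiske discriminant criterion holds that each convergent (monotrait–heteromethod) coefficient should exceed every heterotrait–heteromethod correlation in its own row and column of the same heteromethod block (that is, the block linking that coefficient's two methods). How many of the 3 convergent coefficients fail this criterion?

0

Each convergent coefficient versus the relevant comparison correlations:
TA (methods 1·2): 0.79 vs {0.21, 0.35, 0.46, 0.41} → pass.
TB (methods 1·2): 0.46 vs {0.35, 0.21, 0.27, 0.14} → pass.
TC (methods 1·2): 0.55 vs {0.41, 0.46, 0.14, 0.27} → pass.
0 of 3 fail.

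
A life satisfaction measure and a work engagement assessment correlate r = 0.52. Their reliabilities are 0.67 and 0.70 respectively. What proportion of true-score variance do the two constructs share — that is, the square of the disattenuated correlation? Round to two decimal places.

Disattenuated r = 0.52 / √(0.67 × 0.70) = 0.52 / 0.6848 = 0.7593.
Shared true-score variance = 0.7593² = 0.5765 ≈ 0.58.

0.58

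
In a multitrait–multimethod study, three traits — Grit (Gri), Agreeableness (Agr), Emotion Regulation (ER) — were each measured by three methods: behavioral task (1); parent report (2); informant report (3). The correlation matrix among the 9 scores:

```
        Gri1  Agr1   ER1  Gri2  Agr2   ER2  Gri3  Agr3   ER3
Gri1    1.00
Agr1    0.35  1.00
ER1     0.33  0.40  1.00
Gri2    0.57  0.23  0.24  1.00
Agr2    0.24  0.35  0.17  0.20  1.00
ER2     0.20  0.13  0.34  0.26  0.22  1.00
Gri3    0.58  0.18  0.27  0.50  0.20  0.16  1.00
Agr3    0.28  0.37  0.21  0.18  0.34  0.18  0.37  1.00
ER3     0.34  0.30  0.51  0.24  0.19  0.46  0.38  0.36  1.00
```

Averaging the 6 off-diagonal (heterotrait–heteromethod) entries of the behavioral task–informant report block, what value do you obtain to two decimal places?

0.26

HTHM values (method 1 × method 3): 0.28, 0.34, 0.18, 0.30, 0.27, 0.21; mean = 1.58/6 = 0.26.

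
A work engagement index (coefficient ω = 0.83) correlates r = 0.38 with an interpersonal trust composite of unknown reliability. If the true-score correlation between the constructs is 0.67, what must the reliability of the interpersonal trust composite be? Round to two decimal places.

0.39

r_true = r_obs / √(r_xx · r_yy) ⇒ 0.67 = 0.38 / √(0.83 · r_yy).
√(0.83 · r_yy) = 0.38 / 0.67 = 0.5672; 0.83 · r_yy = 0.3217; r_yy = 0.3217 / 0.83 ≈ 0.39.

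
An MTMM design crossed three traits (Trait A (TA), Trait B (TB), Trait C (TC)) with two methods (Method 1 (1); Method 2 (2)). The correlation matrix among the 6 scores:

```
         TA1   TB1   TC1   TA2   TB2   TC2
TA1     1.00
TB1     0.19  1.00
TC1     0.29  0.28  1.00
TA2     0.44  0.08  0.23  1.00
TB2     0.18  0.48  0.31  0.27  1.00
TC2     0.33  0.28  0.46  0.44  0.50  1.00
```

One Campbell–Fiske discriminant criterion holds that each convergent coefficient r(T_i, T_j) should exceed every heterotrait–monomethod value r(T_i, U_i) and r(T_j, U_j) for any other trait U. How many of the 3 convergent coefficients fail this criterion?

Each convergent coefficient versus the relevant comparison correlations:
TA (methods 1·2): 0.44 vs {0.19, 0.27, 0.29, 0.44} → fail.
TB (methods 1·2): 0.48 vs {0.19, 0.27, 0.28, 0.50} → fail.
TC (methods 1·2): 0.46 vs {0.29, 0.44, 0.28, 0.50} → fail.
3 of 3 fail.

3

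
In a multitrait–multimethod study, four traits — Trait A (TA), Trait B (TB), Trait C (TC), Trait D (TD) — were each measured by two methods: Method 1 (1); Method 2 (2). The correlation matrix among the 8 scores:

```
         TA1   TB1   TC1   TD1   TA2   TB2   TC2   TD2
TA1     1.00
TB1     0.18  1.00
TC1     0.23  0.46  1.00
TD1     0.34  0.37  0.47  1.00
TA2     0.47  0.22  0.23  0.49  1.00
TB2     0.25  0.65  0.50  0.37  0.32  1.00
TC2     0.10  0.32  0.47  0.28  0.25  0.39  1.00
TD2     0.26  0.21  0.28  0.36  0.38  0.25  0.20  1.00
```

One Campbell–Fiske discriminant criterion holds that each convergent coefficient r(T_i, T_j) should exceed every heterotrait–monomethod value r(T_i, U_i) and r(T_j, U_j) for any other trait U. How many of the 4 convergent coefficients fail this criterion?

Each convergent coefficient versus the relevant comparison correlations:
TA (methods 1·2): 0.47 vs {0.18, 0.32, 0.23, 0.25, 0.34, 0.38} → pass.
TB (methods 1·2): 0.65 vs {0.18, 0.32, 0.46, 0.39, 0.37, 0.25} → pass.
TC (methods 1·2): 0.47 vs {0.23, 0.25, 0.46, 0.39, 0.47, 0.20} → fail.
TD (methods 1·2): 0.36 vs {0.34, 0.38, 0.37, 0.25, 0.47, 0.20} → fail.
2 of 4 fail.

2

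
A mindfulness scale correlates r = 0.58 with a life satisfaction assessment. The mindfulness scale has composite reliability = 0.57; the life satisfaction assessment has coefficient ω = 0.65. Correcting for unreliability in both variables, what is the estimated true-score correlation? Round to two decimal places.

r_true = r_obs / √(r_xx · r_yy) = 0.58 / √(0.57 × 0.65) = 0.58 / √0.3705 = 0.58 / 0.6087 ≈ 0.95.

0.95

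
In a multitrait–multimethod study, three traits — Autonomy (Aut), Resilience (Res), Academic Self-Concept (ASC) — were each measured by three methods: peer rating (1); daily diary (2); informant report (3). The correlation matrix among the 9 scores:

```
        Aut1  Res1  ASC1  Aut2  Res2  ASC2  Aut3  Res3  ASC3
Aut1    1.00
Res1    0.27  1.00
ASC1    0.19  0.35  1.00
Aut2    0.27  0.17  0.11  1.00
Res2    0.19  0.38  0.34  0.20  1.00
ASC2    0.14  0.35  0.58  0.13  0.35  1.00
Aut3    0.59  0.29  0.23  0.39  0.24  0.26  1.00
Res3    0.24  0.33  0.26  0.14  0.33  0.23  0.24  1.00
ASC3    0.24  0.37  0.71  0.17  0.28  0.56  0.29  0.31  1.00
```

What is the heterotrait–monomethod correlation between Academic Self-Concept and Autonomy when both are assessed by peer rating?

Different traits, same method: r(ASC1, Aut1) = 0.19.

0.19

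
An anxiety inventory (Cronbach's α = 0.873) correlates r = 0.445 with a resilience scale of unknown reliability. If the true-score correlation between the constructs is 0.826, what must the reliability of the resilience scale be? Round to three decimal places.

r_true = r_obs / √(r_xx · r_yy) ⇒ 0.826 = 0.445 / √(0.873 · r_yy).
√(0.873 · r_yy) = 0.445 / 0.826 = 0.5387; 0.873 · r_yy = 0.2902; r_yy = 0.2902 / 0.873 ≈ 0.332.

0.332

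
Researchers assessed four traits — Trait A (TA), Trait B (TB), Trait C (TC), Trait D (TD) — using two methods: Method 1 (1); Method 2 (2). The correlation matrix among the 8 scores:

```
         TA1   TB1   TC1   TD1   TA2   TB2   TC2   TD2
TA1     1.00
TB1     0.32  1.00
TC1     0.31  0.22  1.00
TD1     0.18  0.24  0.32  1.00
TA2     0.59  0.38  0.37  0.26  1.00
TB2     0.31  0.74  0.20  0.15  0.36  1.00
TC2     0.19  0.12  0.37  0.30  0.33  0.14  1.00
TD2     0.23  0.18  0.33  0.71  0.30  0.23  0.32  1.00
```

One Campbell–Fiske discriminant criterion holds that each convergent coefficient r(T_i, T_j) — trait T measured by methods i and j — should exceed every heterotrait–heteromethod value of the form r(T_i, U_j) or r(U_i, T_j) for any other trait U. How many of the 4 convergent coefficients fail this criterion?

1

Convergent coefficients and their comparison sets:
TA (methods 1·2): 0.59 vs {0.31, 0.38, 0.19, 0.37, 0.23, 0.26} → pass.
TB (methods 1·2): 0.74 vs {0.38, 0.31, 0.12, 0.20, 0.18, 0.15} → pass.
TC (methods 1·2): 0.37 vs {0.37, 0.19, 0.20, 0.12, 0.33, 0.30} → fail.
TD (methods 1·2): 0.71 vs {0.26, 0.23, 0.15, 0.18, 0.30, 0.33} → pass.
1 of 4 fail.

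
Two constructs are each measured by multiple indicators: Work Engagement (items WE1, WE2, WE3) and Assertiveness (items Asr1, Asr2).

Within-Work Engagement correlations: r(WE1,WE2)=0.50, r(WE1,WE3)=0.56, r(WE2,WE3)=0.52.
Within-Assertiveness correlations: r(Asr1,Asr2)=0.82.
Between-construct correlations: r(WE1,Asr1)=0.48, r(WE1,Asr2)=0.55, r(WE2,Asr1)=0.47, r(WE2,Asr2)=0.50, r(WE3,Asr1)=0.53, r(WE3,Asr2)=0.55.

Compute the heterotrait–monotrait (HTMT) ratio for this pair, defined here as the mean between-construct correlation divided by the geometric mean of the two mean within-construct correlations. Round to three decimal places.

Mean heterotrait r = 3.08/6 = 0.5133.
Mean within-WE = 1.58/3 = 0.5267; mean within-Asr = 0.82/1 = 0.8200.
Geometric mean = √(0.5267 × 0.8200) = 0.6572.
HTMT = 0.5133 / 0.6572 = 0.781.

0.781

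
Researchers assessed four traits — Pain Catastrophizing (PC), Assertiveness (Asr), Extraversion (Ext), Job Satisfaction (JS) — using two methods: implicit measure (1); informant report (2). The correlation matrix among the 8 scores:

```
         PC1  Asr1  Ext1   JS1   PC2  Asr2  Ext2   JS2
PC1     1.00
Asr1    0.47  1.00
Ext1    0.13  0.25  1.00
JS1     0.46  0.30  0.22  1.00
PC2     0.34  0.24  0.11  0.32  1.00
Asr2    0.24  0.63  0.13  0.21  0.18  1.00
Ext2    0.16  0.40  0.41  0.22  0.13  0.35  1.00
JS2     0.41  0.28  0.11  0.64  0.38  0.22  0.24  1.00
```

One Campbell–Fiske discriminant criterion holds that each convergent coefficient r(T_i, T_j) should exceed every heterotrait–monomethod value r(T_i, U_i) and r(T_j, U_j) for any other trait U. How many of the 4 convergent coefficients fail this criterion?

1

Checking each validity diagonal entry against its comparison values:
PC (methods 1·2): 0.34 vs {0.47, 0.18, 0.13, 0.13, 0.46, 0.38} → fail.
Asr (methods 1·2): 0.63 vs {0.47, 0.18, 0.25, 0.35, 0.30, 0.22} → pass.
Ext (methods 1·2): 0.41 vs {0.13, 0.13, 0.25, 0.35, 0.22, 0.24} → pass.
JS (methods 1·2): 0.64 vs {0.46, 0.38, 0.30, 0.22, 0.22, 0.24} → pass.
1 of 4 fail.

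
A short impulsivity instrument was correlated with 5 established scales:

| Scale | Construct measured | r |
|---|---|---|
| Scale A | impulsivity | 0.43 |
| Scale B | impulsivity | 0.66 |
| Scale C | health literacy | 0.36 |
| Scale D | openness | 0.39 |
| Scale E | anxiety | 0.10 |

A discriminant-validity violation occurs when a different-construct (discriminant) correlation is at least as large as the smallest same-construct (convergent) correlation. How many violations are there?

Convergent (same construct = impulsivity): Scale A, Scale B.
Smallest convergent = 0.43. Discriminant values: 0.36, 0.39, 0.10; count ≥ 0.43 → 0.

0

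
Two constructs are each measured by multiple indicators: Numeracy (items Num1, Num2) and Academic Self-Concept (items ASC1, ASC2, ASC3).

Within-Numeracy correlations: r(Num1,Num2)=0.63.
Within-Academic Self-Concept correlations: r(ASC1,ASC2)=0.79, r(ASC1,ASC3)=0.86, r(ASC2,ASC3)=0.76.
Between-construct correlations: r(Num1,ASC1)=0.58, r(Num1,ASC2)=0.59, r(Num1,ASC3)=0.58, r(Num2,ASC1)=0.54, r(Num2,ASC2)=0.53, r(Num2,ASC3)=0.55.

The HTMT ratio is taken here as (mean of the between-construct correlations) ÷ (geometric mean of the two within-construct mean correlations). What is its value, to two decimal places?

Mean between = 3.37/6 = 0.5617.
Mean within-Num = 0.63/1 = 0.6300; mean within-ASC = 2.41/3 = 0.8033.
Geometric mean = √(0.6300 × 0.8033) = 0.7114.
HTMT = 0.5617 / 0.7114 = 0.79.

0.79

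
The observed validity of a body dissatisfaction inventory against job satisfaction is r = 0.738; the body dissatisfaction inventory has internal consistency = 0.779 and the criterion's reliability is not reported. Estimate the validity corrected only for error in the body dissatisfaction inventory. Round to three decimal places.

0.836

Single correction: r_c = r_obs / √r_xx = 0.738 / √0.779 = 0.738 / 0.8826 ≈ 0.836.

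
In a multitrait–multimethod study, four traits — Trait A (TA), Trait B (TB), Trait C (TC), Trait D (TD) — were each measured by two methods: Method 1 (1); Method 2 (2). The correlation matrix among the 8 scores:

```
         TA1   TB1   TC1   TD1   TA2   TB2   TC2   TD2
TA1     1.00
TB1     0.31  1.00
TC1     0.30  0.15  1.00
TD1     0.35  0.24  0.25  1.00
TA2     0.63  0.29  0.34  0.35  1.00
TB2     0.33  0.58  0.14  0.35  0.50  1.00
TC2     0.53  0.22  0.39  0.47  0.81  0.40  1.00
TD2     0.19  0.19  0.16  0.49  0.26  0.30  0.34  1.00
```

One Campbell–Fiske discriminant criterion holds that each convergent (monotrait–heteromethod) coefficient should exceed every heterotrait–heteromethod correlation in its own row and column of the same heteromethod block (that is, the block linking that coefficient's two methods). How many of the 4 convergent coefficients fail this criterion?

1

Convergent coefficients and their comparison sets:
TA (methods 1·2): 0.63 vs {0.33, 0.29, 0.53, 0.34, 0.19, 0.35} → pass.
TB (methods 1·2): 0.58 vs {0.29, 0.33, 0.22, 0.14, 0.19, 0.35} → pass.
TC (methods 1·2): 0.39 vs {0.34, 0.53, 0.14, 0.22, 0.16, 0.47} → fail.
TD (methods 1·2): 0.49 vs {0.35, 0.19, 0.35, 0.19, 0.47, 0.16} → pass.
1 of 4 fail.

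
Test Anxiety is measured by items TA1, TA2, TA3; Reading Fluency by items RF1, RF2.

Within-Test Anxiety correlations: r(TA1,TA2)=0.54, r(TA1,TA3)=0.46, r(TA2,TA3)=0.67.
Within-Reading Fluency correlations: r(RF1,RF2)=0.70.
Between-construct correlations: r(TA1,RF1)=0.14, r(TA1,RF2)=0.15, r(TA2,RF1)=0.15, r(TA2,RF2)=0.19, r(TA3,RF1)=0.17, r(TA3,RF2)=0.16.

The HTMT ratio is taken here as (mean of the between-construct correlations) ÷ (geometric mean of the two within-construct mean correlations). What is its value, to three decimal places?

0.256

Between-construct mean = 0.96/6 = 0.1600.
Mean within-TA = 1.67/3 = 0.5567; mean within-RF = 0.70/1 = 0.7000.
Geometric mean = √(0.5567 × 0.7000) = 0.6243.
HTMT = 0.1600 / 0.6243 = 0.256.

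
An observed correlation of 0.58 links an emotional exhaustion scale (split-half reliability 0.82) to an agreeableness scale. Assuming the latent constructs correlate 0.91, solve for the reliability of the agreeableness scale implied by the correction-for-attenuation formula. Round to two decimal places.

0.50

r_true = r_obs / √(r_xx · r_yy) ⇒ 0.91 = 0.58 / √(0.82 · r_yy).
√(0.82 · r_yy) = 0.58 / 0.91 = 0.6374; 0.82 · r_yy = 0.4063; r_yy = 0.4063 / 0.82 ≈ 0.50.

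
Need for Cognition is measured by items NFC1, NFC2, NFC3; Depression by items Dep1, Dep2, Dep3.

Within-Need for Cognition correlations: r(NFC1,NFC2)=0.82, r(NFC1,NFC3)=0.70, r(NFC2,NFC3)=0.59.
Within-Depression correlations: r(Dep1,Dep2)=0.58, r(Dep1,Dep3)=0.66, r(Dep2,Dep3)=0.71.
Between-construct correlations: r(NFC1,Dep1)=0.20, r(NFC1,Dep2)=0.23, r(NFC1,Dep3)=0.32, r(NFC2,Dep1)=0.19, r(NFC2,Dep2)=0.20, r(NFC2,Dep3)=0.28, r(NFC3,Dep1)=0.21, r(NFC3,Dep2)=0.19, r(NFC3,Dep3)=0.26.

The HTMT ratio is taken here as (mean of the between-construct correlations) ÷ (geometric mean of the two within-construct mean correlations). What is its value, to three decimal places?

Between-construct mean = 2.08/9 = 0.2311.
Mean within-NFC = 2.11/3 = 0.7033; mean within-Dep = 1.95/3 = 0.6500.
Geometric mean = √(0.7033 × 0.6500) = 0.6761.
HTMT = 0.2311 / 0.6761 = 0.342.

0.342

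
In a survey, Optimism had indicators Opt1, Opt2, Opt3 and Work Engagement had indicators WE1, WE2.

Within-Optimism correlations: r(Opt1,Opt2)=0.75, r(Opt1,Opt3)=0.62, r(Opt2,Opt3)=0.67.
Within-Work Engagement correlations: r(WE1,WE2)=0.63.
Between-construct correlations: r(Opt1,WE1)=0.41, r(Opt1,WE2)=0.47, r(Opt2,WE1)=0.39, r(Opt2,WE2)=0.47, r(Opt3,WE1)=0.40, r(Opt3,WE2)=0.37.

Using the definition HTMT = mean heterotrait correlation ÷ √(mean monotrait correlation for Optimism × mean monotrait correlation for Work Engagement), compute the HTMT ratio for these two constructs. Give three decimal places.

0.639

Mean heterotrait r = 2.51/6 = 0.4183.
Mean within-Opt = 2.04/3 = 0.6800; mean within-WE = 0.63/1 = 0.6300.
Geometric mean = √(0.6800 × 0.6300) = 0.6545.
HTMT = 0.4183 / 0.6545 = 0.639.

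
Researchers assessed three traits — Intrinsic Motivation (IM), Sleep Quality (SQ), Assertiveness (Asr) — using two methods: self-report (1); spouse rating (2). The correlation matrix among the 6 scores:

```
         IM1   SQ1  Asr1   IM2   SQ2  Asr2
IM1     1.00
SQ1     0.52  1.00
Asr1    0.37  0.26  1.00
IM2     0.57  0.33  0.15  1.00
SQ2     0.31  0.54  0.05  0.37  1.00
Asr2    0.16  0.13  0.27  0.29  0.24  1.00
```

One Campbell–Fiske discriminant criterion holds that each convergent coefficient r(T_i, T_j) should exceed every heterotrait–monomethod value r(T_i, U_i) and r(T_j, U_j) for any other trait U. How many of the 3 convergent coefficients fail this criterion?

Checking each validity diagonal entry against its comparison values:
IM (methods 1·2): 0.57 vs {0.52, 0.37, 0.37, 0.29} → pass.
SQ (methods 1·2): 0.54 vs {0.52, 0.37, 0.26, 0.24} → pass.
Asr (methods 1·2): 0.27 vs {0.37, 0.29, 0.26, 0.24} → fail.
1 of 3 fail.

1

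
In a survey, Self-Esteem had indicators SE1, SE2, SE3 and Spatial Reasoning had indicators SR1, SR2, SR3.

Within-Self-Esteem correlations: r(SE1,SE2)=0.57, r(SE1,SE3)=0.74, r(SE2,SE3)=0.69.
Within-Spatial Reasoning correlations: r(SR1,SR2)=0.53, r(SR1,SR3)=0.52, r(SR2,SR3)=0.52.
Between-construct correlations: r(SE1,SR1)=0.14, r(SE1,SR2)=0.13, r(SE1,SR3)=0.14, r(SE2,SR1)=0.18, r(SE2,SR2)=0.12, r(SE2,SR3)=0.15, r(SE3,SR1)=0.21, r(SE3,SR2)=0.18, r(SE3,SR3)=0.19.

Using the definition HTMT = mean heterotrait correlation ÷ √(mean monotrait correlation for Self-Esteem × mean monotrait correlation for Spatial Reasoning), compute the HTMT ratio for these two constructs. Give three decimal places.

0.271

Mean heterotrait r = 1.44/9 = 0.1600.
Mean within-SE = 2.00/3 = 0.6667; mean within-SR = 1.57/3 = 0.5233.
Geometric mean = √(0.6667 × 0.5233) = 0.5907.
HTMT = 0.1600 / 0.5907 = 0.271.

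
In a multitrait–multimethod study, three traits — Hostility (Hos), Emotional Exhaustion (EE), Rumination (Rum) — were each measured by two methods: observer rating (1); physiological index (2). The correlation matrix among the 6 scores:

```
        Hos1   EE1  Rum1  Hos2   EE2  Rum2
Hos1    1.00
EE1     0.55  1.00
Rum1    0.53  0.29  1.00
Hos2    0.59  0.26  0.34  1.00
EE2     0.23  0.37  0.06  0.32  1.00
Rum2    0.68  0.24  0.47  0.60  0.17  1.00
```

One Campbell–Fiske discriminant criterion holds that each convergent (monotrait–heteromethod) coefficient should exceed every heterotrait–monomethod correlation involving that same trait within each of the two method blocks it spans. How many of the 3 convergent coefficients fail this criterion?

3

Convergent coefficients and their comparison sets:
Hos (methods 1·2): 0.59 vs {0.55, 0.32, 0.53, 0.60} → fail.
EE (methods 1·2): 0.37 vs {0.55, 0.32, 0.29, 0.17} → fail.
Rum (methods 1·2): 0.47 vs {0.53, 0.60, 0.29, 0.17} → fail.
3 of 3 fail.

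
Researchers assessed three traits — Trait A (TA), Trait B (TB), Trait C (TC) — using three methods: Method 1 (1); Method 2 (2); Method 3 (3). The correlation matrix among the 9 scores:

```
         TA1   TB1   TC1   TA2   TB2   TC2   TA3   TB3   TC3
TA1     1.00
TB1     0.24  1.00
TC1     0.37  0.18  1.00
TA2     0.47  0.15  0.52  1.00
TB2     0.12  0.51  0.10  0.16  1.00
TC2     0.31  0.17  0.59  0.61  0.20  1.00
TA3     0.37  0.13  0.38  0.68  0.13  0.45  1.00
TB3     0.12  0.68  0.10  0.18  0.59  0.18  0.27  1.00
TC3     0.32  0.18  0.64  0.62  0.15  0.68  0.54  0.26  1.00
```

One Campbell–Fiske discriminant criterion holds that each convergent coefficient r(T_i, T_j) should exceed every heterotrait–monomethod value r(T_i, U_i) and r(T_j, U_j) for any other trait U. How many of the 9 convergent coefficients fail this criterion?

Each convergent coefficient versus the relevant comparison correlations:
TA (methods 1·2): 0.47 vs {0.24, 0.16, 0.37, 0.61} → fail.
TA (methods 1·3): 0.37 vs {0.24, 0.27, 0.37, 0.54} → fail.
TA (methods 2·3): 0.68 vs {0.16, 0.27, 0.61, 0.54} → pass.
TB (methods 1·2): 0.51 vs {0.24, 0.16, 0.18, 0.20} → pass.
TB (methods 1·3): 0.68 vs {0.24, 0.27, 0.18, 0.26} → pass.
TB (methods 2·3): 0.59 vs {0.16, 0.27, 0.20, 0.26} → pass.
TC (methods 1·2): 0.59 vs {0.37, 0.61, 0.18, 0.20} → fail.
TC (methods 1·3): 0.64 vs {0.37, 0.54, 0.18, 0.26} → pass.
TC (methods 2·3): 0.68 vs {0.61, 0.54, 0.20, 0.26} → pass.
3 of 9 fail.

3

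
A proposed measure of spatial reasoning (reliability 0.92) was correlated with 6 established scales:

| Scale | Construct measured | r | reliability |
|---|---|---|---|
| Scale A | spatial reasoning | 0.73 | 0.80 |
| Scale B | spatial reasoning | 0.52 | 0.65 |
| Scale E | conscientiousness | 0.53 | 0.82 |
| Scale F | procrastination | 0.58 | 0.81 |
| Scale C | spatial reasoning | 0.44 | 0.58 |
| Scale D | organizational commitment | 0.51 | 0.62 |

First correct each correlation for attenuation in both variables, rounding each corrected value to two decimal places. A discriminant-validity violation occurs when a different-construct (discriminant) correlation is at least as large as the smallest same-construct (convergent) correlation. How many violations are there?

3

Disattenuated r (r / √(r_scale · r_new)):
  Scale A (conv): 0.73 / √(0.80·0.92) = 0.85
  Scale B (conv): 0.52 / √(0.65·0.92) = 0.67
  Scale E (disc): 0.53 / √(0.82·0.92) = 0.61
  Scale F (disc): 0.58 / √(0.81·0.92) = 0.67
  Scale C (conv): 0.44 / √(0.58·0.92) = 0.60
  Scale D (disc): 0.51 / √(0.62·0.92) = 0.68
Smallest convergent = 0.60. Discriminant values: 0.61, 0.67, 0.68; count ≥ 0.60 → 3.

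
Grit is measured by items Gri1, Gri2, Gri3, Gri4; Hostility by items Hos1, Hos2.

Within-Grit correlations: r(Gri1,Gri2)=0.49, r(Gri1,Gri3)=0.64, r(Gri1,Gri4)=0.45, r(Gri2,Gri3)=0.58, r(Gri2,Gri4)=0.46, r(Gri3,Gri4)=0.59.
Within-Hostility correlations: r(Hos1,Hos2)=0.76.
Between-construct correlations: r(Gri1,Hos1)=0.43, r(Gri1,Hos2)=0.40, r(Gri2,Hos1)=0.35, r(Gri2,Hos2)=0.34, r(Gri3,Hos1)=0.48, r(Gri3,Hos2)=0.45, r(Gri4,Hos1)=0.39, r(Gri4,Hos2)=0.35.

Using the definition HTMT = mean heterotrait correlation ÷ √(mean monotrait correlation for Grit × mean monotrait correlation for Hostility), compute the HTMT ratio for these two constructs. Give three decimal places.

Mean heterotrait r = 3.19/8 = 0.3988.
Mean within-Gri = 3.21/6 = 0.5350; mean within-Hos = 0.76/1 = 0.7600.
Geometric mean = √(0.5350 × 0.7600) = 0.6377.
HTMT = 0.3988 / 0.6377 = 0.625.

0.625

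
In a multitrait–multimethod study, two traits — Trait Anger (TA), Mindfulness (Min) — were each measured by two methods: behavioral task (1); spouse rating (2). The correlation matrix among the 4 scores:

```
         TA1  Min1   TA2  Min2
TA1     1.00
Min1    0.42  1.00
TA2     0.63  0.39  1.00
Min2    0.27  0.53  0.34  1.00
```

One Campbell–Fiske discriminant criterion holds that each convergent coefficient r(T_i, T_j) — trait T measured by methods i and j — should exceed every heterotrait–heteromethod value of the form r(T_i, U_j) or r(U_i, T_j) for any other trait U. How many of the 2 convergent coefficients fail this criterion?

0

Checking each validity diagonal entry against its comparison values:
TA (methods 1·2): 0.63 vs {0.27, 0.39} → pass.
Min (methods 1·2): 0.53 vs {0.39, 0.27} → pass.
0 of 2 fail.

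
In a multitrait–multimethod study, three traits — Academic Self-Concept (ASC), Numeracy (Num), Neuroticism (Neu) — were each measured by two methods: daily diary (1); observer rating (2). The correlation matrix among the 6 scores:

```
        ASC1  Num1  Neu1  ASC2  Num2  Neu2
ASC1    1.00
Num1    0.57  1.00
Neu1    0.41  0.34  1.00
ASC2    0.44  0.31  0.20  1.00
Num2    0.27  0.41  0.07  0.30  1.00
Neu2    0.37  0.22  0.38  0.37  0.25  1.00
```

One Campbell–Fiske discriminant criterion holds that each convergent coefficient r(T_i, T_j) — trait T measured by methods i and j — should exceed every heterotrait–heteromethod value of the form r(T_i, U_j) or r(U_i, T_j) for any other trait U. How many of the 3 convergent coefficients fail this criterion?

0

Each convergent coefficient versus the relevant comparison correlations:
ASC (methods 1·2): 0.44 vs {0.27, 0.31, 0.37, 0.20} → pass.
Num (methods 1·2): 0.41 vs {0.31, 0.27, 0.22, 0.07} → pass.
Neu (methods 1·2): 0.38 vs {0.20, 0.37, 0.07, 0.22} → pass.
0 of 3 fail.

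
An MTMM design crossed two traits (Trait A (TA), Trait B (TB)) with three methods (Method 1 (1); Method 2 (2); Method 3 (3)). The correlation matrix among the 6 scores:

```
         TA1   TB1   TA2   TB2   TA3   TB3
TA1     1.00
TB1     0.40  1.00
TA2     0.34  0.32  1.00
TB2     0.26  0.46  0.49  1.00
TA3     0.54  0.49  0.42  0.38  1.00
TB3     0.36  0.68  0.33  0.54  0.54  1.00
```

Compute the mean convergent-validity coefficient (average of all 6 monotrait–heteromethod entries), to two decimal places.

Convergent values: 0.34, 0.54, 0.42, 0.46, 0.68, 0.54; mean = 2.98/6 = 0.50.

0.50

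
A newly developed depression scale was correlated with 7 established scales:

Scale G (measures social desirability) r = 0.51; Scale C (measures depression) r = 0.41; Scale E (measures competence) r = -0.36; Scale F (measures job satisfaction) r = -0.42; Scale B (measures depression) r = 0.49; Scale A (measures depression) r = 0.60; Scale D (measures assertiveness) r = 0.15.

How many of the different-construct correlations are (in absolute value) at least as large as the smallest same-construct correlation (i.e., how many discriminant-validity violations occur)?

Convergent (same construct = depression): Scale C, Scale B, Scale A.
Smallest convergent = 0.41. Discriminant |r|: 0.51, 0.36, 0.42, 0.15; count ≥ 0.41 → 2.

2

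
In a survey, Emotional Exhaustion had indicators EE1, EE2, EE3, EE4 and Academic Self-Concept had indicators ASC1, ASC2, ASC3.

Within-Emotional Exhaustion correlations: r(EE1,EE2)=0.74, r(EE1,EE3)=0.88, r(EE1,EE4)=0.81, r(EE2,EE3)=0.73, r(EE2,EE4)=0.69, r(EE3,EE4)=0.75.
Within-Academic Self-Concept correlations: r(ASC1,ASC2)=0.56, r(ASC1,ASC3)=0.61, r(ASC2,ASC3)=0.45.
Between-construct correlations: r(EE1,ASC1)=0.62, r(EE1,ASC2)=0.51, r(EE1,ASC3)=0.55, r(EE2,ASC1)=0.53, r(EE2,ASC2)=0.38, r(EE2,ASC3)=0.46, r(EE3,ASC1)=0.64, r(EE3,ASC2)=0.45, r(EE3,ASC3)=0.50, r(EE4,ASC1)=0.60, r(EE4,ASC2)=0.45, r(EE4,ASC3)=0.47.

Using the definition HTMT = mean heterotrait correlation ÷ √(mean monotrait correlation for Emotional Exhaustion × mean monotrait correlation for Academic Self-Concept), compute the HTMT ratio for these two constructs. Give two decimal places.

0.80

Between-construct mean = 6.16/12 = 0.5133.
Mean within-EE = 4.60/6 = 0.7667; mean within-ASC = 1.62/3 = 0.5400.
Geometric mean = √(0.7667 × 0.5400) = 0.6434.
HTMT = 0.5133 / 0.6434 = 0.80.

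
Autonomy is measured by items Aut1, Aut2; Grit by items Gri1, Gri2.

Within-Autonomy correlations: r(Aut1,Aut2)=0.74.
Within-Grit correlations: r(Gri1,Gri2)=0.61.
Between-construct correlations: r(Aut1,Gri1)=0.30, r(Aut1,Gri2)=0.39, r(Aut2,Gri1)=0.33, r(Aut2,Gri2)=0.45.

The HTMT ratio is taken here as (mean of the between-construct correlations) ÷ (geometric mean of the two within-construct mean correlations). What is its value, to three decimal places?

0.547

Mean heterotrait r = 1.47/4 = 0.3675.
Mean within-Aut = 0.74/1 = 0.7400; mean within-Gri = 0.61/1 = 0.6100.
Geometric mean = √(0.7400 × 0.6100) = 0.6719.
HTMT = 0.3675 / 0.6719 = 0.547.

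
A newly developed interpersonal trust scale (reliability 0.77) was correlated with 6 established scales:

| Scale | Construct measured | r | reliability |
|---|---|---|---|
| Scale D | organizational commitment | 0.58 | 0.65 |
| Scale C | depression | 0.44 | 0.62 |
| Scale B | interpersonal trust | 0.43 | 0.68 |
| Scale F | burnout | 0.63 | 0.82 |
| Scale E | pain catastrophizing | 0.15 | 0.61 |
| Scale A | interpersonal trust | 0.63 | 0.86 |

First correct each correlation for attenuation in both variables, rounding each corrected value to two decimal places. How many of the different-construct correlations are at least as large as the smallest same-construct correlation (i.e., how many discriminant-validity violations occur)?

3

Disattenuated r (r / √(r_scale · r_new)):
  Scale D (disc): 0.58 / √(0.65·0.77) = 0.82
  Scale C (disc): 0.44 / √(0.62·0.77) = 0.64
  Scale B (conv): 0.43 / √(0.68·0.77) = 0.59
  Scale F (disc): 0.63 / √(0.82·0.77) = 0.79
  Scale E (disc): 0.15 / √(0.61·0.77) = 0.22
  Scale A (conv): 0.63 / √(0.86·0.77) = 0.77
Smallest convergent = 0.59. Discriminant values: 0.82, 0.64, 0.79, 0.22; count ≥ 0.59 → 3.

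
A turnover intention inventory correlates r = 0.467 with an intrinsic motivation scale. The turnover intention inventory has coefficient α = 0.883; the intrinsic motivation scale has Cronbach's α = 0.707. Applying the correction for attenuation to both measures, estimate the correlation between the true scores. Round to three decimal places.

r_true = r_obs / √(r_xx · r_yy) = 0.467 / √(0.883 × 0.707) = 0.467 / √0.624281 = 0.467 / 0.7901 ≈ 0.591.

0.591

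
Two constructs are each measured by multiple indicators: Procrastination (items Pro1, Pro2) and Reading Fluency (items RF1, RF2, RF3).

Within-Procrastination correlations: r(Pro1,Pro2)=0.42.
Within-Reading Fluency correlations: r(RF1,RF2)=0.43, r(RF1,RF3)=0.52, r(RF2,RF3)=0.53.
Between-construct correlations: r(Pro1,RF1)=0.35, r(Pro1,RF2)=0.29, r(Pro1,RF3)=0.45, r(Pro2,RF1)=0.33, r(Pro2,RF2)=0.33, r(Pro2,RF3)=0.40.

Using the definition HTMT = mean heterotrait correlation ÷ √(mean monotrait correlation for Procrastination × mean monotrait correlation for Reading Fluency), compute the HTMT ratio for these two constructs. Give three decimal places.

0.787

Mean between = 2.15/6 = 0.3583.
Mean within-Pro = 0.42/1 = 0.4200; mean within-RF = 1.48/3 = 0.4933.
Geometric mean = √(0.4200 × 0.4933) = 0.4552.
HTMT = 0.3583 / 0.4552 = 0.787.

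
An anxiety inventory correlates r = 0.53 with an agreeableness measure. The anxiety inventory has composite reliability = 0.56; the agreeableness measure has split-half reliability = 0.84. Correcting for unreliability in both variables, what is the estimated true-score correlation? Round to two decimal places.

r_true = r_obs / √(r_xx · r_yy) = 0.53 / √(0.56 × 0.84) = 0.53 / √0.4704 = 0.53 / 0.6859 ≈ 0.77.

0.77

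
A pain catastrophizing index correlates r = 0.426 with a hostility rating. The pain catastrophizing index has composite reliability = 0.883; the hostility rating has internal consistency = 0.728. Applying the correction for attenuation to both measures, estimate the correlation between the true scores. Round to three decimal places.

0.531

r_true = r_obs / √(r_xx · r_yy) = 0.426 / √(0.883 × 0.728) = 0.426 / √0.642824 = 0.426 / 0.8018 ≈ 0.531.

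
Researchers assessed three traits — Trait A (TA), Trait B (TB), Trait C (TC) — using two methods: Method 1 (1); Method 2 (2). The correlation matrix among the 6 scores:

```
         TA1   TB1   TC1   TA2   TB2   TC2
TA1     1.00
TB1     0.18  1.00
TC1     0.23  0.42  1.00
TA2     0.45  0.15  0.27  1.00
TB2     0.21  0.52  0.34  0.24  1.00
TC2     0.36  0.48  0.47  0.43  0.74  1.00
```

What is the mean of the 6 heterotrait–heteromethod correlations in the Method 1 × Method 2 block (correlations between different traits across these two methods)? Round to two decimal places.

0.30

HTHM values (method 1 × method 2): 0.21, 0.36, 0.15, 0.48, 0.27, 0.34; mean = 1.81/6 = 0.30.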